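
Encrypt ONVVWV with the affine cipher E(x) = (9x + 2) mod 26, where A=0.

O(14): 9·14+2=128≡24 → Y
N(13): 9·13+2=119≡15 → P
V(21): 9·21+2=191≡9 → J
V(21): 9·21+2=191≡9 → J
W(22): 9·22+2=200≡18 → S
V(21): 9·21+2=191≡9 → J

YPJJSJ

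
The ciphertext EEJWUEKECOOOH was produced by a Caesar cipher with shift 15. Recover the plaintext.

PPUHFPVPNZZZS

E(4): 4−15=-11≡15 → P
E(4): 4−15=-11≡15 → P
J(9): 9−15=-6≡20 → U
W(22): 22−15=7 → H
U(20): 20−15=5 → F
E(4): 4−15=-11≡15 → P
K(10): 10−15=-5≡21 → V
E(4): 4−15=-11≡15 → P
C(2): 2−15=-13≡13 → N
O(14): 14−15=-1≡25 → Z
O(14): 14−15=-1≡25 → Z
O(14): 14−15=-1≡25 → Z
H(7): 7−15=-8≡18 → S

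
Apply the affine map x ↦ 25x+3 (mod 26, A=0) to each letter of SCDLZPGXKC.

S(18): 25·18+3=453≡11 → L
C(2): 25·2+3=53≡1 → B
D(3): 25·3+3=78≡0 → A
L(11): 25·11+3=278≡18 → S
Z(25): 25·25+3=628≡4 → E
P(15): 25·15+3=378≡14 → O
G(6): 25·6+3=153≡23 → X
X(23): 25·23+3=578≡6 → G
K(10): 25·10+3=253≡19 → T
C(2): 25·2+3=53≡1 → B

LBASEOXGTB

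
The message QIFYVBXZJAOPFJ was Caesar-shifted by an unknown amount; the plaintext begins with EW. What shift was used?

12

From the crib: Q(16)−E(4)=12, so the shift is 12.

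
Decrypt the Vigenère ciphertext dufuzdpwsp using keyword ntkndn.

Repeat the key across the ciphertext: ntkndnntkn
d(3)−n(13): -10≡16 → q
u(20)−t(19): 1 → b
f(5)−k(10): -5≡21 → v
u(20)−n(13): 7 → h
z(25)−d(3): 22 → w
d(3)−n(13): -10≡16 → q
p(15)−n(13): 2 → c
w(22)−t(19): 3 → d
s(18)−k(10): 8 → i
p(15)−n(13): 2 → c

qbvhwqcdic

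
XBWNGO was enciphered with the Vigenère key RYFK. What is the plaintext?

GDRDPQ

Repeat the key across the ciphertext: RYFKRY
X(23)−R(17): 6 → G
B(1)−Y(24): -23≡3 → D
W(22)−F(5): 17 → R
N(13)−K(10): 3 → D
G(6)−R(17): -11≡15 → P
O(14)−Y(24): -10≡16 → Q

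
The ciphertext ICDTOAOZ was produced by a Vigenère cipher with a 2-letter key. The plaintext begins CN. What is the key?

Subtract each crib letter from the matching ciphertext letter (mod 26):
I(8)−C(2)=6 → G
C(2)−N(13)=-11≡15 → P

GP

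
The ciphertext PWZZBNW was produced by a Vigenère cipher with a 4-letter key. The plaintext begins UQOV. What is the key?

Subtract each crib letter from the matching ciphertext letter (mod 26):
P(15)−U(20)=-5≡21 → V
W(22)−Q(16)=6 → G
Z(25)−O(14)=11 → L
Z(25)−V(21)=4 → E

VGLE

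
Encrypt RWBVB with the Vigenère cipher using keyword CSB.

TOCXT

Repeat the key across the message: CSBCS
R(17)+C(2): 19 → T
W(22)+S(18): 40≡14 → O
B(1)+B(1): 2 → C
V(21)+C(2): 23 → X
B(1)+S(18): 19 → T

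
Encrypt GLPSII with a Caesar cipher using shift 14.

UZDGWW

G(6): 6+14=20 → U
L(11): 11+14=25 → Z
P(15): 15+14=29≡3 → D
S(18): 18+14=32≡6 → G
I(8): 8+14=22 → W
I(8): 8+14=22 → W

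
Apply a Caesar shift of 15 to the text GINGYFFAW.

G(6): 6+15=21 → V
I(8): 8+15=23 → X
N(13): 13+15=28≡2 → C
G(6): 6+15=21 → V
Y(24): 24+15=39≡13 → N
F(5): 5+15=20 → U
F(5): 5+15=20 → U
A(0): 0+15=15 → P
W(22): 22+15=37≡11 → L

VXCVNUUPL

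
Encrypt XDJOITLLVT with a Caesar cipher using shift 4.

X(23): 23+4=27≡1 → B
D(3): 3+4=7 → H
J(9): 9+4=13 → N
O(14): 14+4=18 → S
I(8): 8+4=12 → M
T(19): 19+4=23 → X
L(11): 11+4=15 → P
L(11): 11+4=15 → P
V(21): 21+4=25 → Z
T(19): 19+4=23 → X

BHNSMXPPZX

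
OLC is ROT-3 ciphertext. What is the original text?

LIZ

O(14): 14−3=11 → L
L(11): 11−3=8 → I
C(2): 2−3=-1≡25 → Z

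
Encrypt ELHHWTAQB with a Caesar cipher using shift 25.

E(4): 4+25=29≡3 → D
L(11): 11+25=36≡10 → K
H(7): 7+25=32≡6 → G
H(7): 7+25=32≡6 → G
W(22): 22+25=47≡21 → V
T(19): 19+25=44≡18 → S
A(0): 0+25=25 → Z
Q(16): 16+25=41≡15 → P
B(1): 1+25=26≡0 → A

DKGGVSZPA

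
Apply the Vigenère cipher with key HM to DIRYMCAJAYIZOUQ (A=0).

KUYKTOHVHKPLVGX

Repeat the key across the message: HMHMHMHMHMHMHMH
D(3)+H(7): 10 → K
I(8)+M(12): 20 → U
R(17)+H(7): 24 → Y
Y(24)+M(12): 36≡10 → K
M(12)+H(7): 19 → T
C(2)+M(12): 14 → O
A(0)+H(7): 7 → H
J(9)+M(12): 21 → V
A(0)+H(7): 7 → H
Y(24)+M(12): 36≡10 → K
I(8)+H(7): 15 → P
Z(25)+M(12): 37≡11 → L
O(14)+H(7): 21 → V
U(20)+M(12): 32≡6 → G
Q(16)+H(7): 23 → X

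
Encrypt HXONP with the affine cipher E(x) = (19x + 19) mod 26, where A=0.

H(7): 19·7+19=152≡22 → W
X(23): 19·23+19=456≡14 → O
O(14): 19·14+19=285≡25 → Z
N(13): 19·13+19=266≡6 → G
P(15): 19·15+19=304≡18 → S

WOZGS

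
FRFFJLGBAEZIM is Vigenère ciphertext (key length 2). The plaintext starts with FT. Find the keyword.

Subtract each crib letter from the matching ciphertext letter (mod 26):
F(5)−F(5)=0 → A
R(17)−T(19)=-2≡24 → Y

AY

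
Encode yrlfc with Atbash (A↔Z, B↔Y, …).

y(24) → b(1)
r(17) → i(8)
l(11) → o(14)
f(5) → u(20)
c(2) → x(23)

bioux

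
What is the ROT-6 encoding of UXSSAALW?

U(20): 20+6=26≡0 → A
X(23): 23+6=29≡3 → D
S(18): 18+6=24 → Y
S(18): 18+6=24 → Y
A(0): 0+6=6 → G
A(0): 0+6=6 → G
L(11): 11+6=17 → R
W(22): 22+6=28≡2 → C

ADYYGGRC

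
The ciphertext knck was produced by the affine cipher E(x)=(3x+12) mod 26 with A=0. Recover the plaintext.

ijoi

The inverse of 3 mod 26 is 9, since 3·9=27≡1. Apply D(y)=9·(y−12) mod 26:
k(10): 9·(10−12)=-18≡8 → i
n(13): 9·(13−12)=9 → j
c(2): 9·(2−12)=-90≡14 → o
k(10): 9·(10−12)=-18≡8 → i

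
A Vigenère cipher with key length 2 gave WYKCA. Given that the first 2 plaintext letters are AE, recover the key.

WU

Subtract each crib letter from the matching ciphertext letter (mod 26):
W(22)−A(0)=22 → W
Y(24)−E(4)=20 → U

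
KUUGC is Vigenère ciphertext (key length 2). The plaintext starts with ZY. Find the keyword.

Subtract each crib letter from the matching ciphertext letter (mod 26):
K(10)−Z(25)=-15≡11 → L
U(20)−Y(24)=-4≡22 → W

LW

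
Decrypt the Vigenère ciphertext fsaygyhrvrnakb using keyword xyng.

iunsjaulytaund

Repeat the key across the ciphertext: xyngxyngxyngxy
f(5)−x(23): -18≡8 → i
s(18)−y(24): -6≡20 → u
a(0)−n(13): -13≡13 → n
y(24)−g(6): 18 → s
g(6)−x(23): -17≡9 → j
y(24)−y(24): 0 → a
h(7)−n(13): -6≡20 → u
r(17)−g(6): 11 → l
v(21)−x(23): -2≡24 → y
r(17)−y(24): -7≡19 → t
n(13)−n(13): 0 → a
a(0)−g(6): -6≡20 → u
k(10)−x(23): -13≡13 → n
b(1)−y(24): -23≡3 → d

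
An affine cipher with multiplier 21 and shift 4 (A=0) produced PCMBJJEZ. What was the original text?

The inverse of 21 mod 26 is 5, since 21·5=105≡1. Apply D(y)=5·(y−4) mod 26:
P(15): 5·(15−4)=55≡3 → D
C(2): 5·(2−4)=-10≡16 → Q
M(12): 5·(12−4)=40≡14 → O
B(1): 5·(1−4)=-15≡11 → L
J(9): 5·(9−4)=25 → Z
J(9): 5·(9−4)=25 → Z
E(4): 5·(4−4)=0 → A
Z(25): 5·(25−4)=105≡1 → B

DQOLZZAB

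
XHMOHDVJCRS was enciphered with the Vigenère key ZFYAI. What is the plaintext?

YCOOZEQLCJT

Repeat the key across the ciphertext: ZFYAIZFYAIZ
X(23)−Z(25): -2≡24 → Y
H(7)−F(5): 2 → C
M(12)−Y(24): -12≡14 → O
O(14)−A(0): 14 → O
H(7)−I(8): -1≡25 → Z
D(3)−Z(25): -22≡4 → E
V(21)−F(5): 16 → Q
J(9)−Y(24): -15≡11 → L
C(2)−A(0): 2 → C
R(17)−I(8): 9 → J
S(18)−Z(25): -7≡19 → T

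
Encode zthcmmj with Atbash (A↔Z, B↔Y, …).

z(25) → a(0)
t(19) → g(6)
h(7) → s(18)
c(2) → x(23)
m(12) → n(13)
m(12) → n(13)
j(9) → q(16)

agsxnnq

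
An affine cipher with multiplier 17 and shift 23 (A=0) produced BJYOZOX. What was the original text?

OQXBUBA

The inverse of 17 mod 26 is 23, since 17·23=391≡1. Apply D(y)=23·(y−23) mod 26:
B(1): 23·(1−23)=-506≡14 → O
J(9): 23·(9−23)=-322≡16 → Q
Y(24): 23·(24−23)=23 → X
O(14): 23·(14−23)=-207≡1 → B
Z(25): 23·(25−23)=46≡20 → U
O(14): 23·(14−23)=-207≡1 → B
X(23): 23·(23−23)=0 → A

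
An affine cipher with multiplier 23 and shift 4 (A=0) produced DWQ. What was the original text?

JUW

The inverse of 23 mod 26 is 17, since 23·17=391≡1. Apply D(y)=17·(y−4) mod 26:
D(3): 17·(3−4)=-17≡9 → J
W(22): 17·(22−4)=306≡20 → U
Q(16): 17·(16−4)=204≡22 → W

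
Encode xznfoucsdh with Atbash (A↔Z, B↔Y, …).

x(23) → c(2)
z(25) → a(0)
n(13) → m(12)
f(5) → u(20)
o(14) → l(11)
u(20) → f(5)
c(2) → x(23)
s(18) → h(7)
d(3) → w(22)
h(7) → s(18)

camulfxhws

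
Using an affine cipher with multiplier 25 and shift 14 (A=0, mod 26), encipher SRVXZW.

WXTRPS

S(18): 25·18+14=464≡22 → W
R(17): 25·17+14=439≡23 → X
V(21): 25·21+14=539≡19 → T
X(23): 25·23+14=589≡17 → R
Z(25): 25·25+14=639≡15 → P
W(22): 25·22+14=564≡18 → S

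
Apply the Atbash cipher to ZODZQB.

ALWAJY

Z(25) → A(0)
O(14) → L(11)
D(3) → W(22)
Z(25) → A(0)
Q(16) → J(9)
B(1) → Y(24)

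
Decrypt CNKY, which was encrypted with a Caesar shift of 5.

C(2): 2−5=-3≡23 → X
N(13): 13−5=8 → I
K(10): 10−5=5 → F
Y(24): 24−5=19 → T

XIFT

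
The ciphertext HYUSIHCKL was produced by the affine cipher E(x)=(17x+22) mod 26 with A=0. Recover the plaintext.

The inverse of 17 mod 26 is 23, since 17·23=391≡1. Apply D(y)=23·(y−22) mod 26:
H(7): 23·(7−22)=-345≡19 → T
Y(24): 23·(24−22)=46≡20 → U
U(20): 23·(20−22)=-46≡6 → G
S(18): 23·(18−22)=-92≡12 → M
I(8): 23·(8−22)=-322≡16 → Q
H(7): 23·(7−22)=-345≡19 → T
C(2): 23·(2−22)=-460≡8 → I
K(10): 23·(10−22)=-276≡10 → K
L(11): 23·(11−22)=-253≡7 → H

TUGMQTIKH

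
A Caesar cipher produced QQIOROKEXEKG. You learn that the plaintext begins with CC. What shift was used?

From the crib: Q(16)−C(2)=14, so the shift is 14.

14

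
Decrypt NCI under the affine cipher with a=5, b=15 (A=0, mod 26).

The inverse of 5 mod 26 is 21, since 5·21=105≡1. Apply D(y)=21·(y−15) mod 26:
N(13): 21·(13−15)=-42≡10 → K
C(2): 21·(2−15)=-273≡13 → N
I(8): 21·(8−15)=-147≡9 → J

KNJ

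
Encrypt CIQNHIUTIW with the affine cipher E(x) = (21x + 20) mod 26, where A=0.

KGSHLGYDGO

C(2): 21·2+20=62≡10 → K
I(8): 21·8+20=188≡6 → G
Q(16): 21·16+20=356≡18 → S
N(13): 21·13+20=293≡7 → H
H(7): 21·7+20=167≡11 → L
I(8): 21·8+20=188≡6 → G
U(20): 21·20+20=440≡24 → Y
T(19): 21·19+20=419≡3 → D
I(8): 21·8+20=188≡6 → G
W(22): 21·22+20=482≡14 → O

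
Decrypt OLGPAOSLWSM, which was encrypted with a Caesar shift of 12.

O(14): 14−12=2 → C
L(11): 11−12=-1≡25 → Z
G(6): 6−12=-6≡20 → U
P(15): 15−12=3 → D
A(0): 0−12=-12≡14 → O
O(14): 14−12=2 → C
S(18): 18−12=6 → G
L(11): 11−12=-1≡25 → Z
W(22): 22−12=10 → K
S(18): 18−12=6 → G
M(12): 12−12=0 → A

CZUDOCGZKGA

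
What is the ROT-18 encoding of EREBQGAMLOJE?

E(4): 4+18=22 → W
R(17): 17+18=35≡9 → J
E(4): 4+18=22 → W
B(1): 1+18=19 → T
Q(16): 16+18=34≡8 → I
G(6): 6+18=24 → Y
A(0): 0+18=18 → S
M(12): 12+18=30≡4 → E
L(11): 11+18=29≡3 → D
O(14): 14+18=32≡6 → G
J(9): 9+18=27≡1 → B
E(4): 4+18=22 → W

WJWTIYSEDGBW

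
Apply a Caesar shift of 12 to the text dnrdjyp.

d(3): 3+12=15 → p
n(13): 13+12=25 → z
r(17): 17+12=29≡3 → d
d(3): 3+12=15 → p
j(9): 9+12=21 → v
y(24): 24+12=36≡10 → k
p(15): 15+12=27≡1 → b

pzdpvkb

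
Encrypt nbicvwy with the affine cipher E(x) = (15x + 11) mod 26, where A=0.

yabpodh

n(13): 15·13+11=206≡24 → y
b(1): 15·1+11=26≡0 → a
i(8): 15·8+11=131≡1 → b
c(2): 15·2+11=41≡15 → p
v(21): 15·21+11=326≡14 → o
w(22): 15·22+11=341≡3 → d
y(24): 15·24+11=371≡7 → h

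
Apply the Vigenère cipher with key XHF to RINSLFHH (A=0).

OPSPSKEO

Repeat the key across the message: XHFXHFXH
R(17)+X(23): 40≡14 → O
I(8)+H(7): 15 → P
N(13)+F(5): 18 → S
S(18)+X(23): 41≡15 → P
L(11)+H(7): 18 → S
F(5)+F(5): 10 → K
H(7)+X(23): 30≡4 → E
H(7)+H(7): 14 → O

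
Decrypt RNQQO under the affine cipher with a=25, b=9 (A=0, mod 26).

The inverse of 25 mod 26 is 25, since 25·25=625≡1. Apply D(y)=25·(y−9) mod 26:
R(17): 25·(17−9)=200≡18 → S
N(13): 25·(13−9)=100≡22 → W
Q(16): 25·(16−9)=175≡19 → T
Q(16): 25·(16−9)=175≡19 → T
O(14): 25·(14−9)=125≡21 → V

SWTTV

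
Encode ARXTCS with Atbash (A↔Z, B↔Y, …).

ZICGXH

A(0) → Z(25)
R(17) → I(8)
X(23) → C(2)
T(19) → G(6)
C(2) → X(23)
S(18) → H(7)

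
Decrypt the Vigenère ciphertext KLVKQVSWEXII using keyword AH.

KEVDQOSPEQIB

Repeat the key across the ciphertext: AHAHAHAHAHAH
K(10)−A(0): 10 → K
L(11)−H(7): 4 → E
V(21)−A(0): 21 → V
K(10)−H(7): 3 → D
Q(16)−A(0): 16 → Q
V(21)−H(7): 14 → O
S(18)−A(0): 18 → S
W(22)−H(7): 15 → P
E(4)−A(0): 4 → E
X(23)−H(7): 16 → Q
I(8)−A(0): 8 → I
I(8)−H(7): 1 → B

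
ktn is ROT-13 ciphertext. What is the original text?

xga

k(10): 10−13=-3≡23 → x
t(19): 19−13=6 → g
n(13): 13−13=0 → a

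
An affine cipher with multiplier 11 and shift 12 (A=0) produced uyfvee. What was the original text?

wuxpee

The inverse of 11 mod 26 is 19, since 11·19=209≡1. Apply D(y)=19·(y−12) mod 26:
u(20): 19·(20−12)=152≡22 → w
y(24): 19·(24−12)=228≡20 → u
f(5): 19·(5−12)=-133≡23 → x
v(21): 19·(21−12)=171≡15 → p
e(4): 19·(4−12)=-152≡4 → e
e(4): 19·(4−12)=-152≡4 → e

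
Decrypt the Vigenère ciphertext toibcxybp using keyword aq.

Repeat the key across the ciphertext: aqaqaqaqa
t(19)−a(0): 19 → t
o(14)−q(16): -2≡24 → y
i(8)−a(0): 8 → i
b(1)−q(16): -15≡11 → l
c(2)−a(0): 2 → c
x(23)−q(16): 7 → h
y(24)−a(0): 24 → y
b(1)−q(16): -15≡11 → l
p(15)−a(0): 15 → p

tyilchylp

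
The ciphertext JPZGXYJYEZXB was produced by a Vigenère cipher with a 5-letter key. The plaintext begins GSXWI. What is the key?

DXCKP

Subtract each crib letter from the matching ciphertext letter (mod 26):
J(9)−G(6)=3 → D
P(15)−S(18)=-3≡23 → X
Z(25)−X(23)=2 → C
G(6)−W(22)=-16≡10 → K
X(23)−I(8)=15 → P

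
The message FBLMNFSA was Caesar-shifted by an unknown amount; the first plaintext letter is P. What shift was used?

From the crib: F(5)−P(15)=-10≡16, so the shift is 16.

16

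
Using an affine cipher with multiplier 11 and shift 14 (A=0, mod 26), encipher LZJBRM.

FDJZTQ

L(11): 11·11+14=135≡5 → F
Z(25): 11·25+14=289≡3 → D
J(9): 11·9+14=113≡9 → J
B(1): 11·1+14=25 → Z
R(17): 11·17+14=201≡19 → T
M(12): 11·12+14=146≡16 → Q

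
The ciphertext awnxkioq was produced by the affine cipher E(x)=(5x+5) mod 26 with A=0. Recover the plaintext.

The inverse of 5 mod 26 is 21, since 5·21=105≡1. Apply D(y)=21·(y−5) mod 26:
a(0): 21·(0−5)=-105≡25 → z
w(22): 21·(22−5)=357≡19 → t
n(13): 21·(13−5)=168≡12 → m
x(23): 21·(23−5)=378≡14 → o
k(10): 21·(10−5)=105≡1 → b
i(8): 21·(8−5)=63≡11 → l
o(14): 21·(14−5)=189≡7 → h
q(16): 21·(16−5)=231≡23 → x

ztmoblhx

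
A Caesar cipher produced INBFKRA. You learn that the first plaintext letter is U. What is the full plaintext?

From the crib: I(8)−U(20)=-12≡14, so the shift is 14.
Subtract 14 from each ciphertext letter:
I(8): 8−14=-6≡20 → U
N(13): 13−14=-1≡25 → Z
B(1): 1−14=-13≡13 → N
F(5): 5−14=-9≡17 → R
K(10): 10−14=-4≡22 → W
R(17): 17−14=3 → D
A(0): 0−14=-14≡12 → M

UZNRWDM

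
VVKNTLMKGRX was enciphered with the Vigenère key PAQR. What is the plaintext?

Repeat the key across the ciphertext: PAQRPAQRPAQ
V(21)−P(15): 6 → G
V(21)−A(0): 21 → V
K(10)−Q(16): -6≡20 → U
N(13)−R(17): -4≡22 → W
T(19)−P(15): 4 → E
L(11)−A(0): 11 → L
M(12)−Q(16): -4≡22 → W
K(10)−R(17): -7≡19 → T
G(6)−P(15): -9≡17 → R
R(17)−A(0): 17 → R
X(23)−Q(16): 7 → H

GVUWELWTRRH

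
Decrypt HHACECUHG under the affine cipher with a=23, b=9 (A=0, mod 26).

SSDLTLFSB

The inverse of 23 mod 26 is 17, since 23·17=391≡1. Apply D(y)=17·(y−9) mod 26:
H(7): 17·(7−9)=-34≡18 → S
H(7): 17·(7−9)=-34≡18 → S
A(0): 17·(0−9)=-153≡3 → D
C(2): 17·(2−9)=-119≡11 → L
E(4): 17·(4−9)=-85≡19 → T
C(2): 17·(2−9)=-119≡11 → L
U(20): 17·(20−9)=187≡5 → F
H(7): 17·(7−9)=-34≡18 → S
G(6): 17·(6−9)=-51≡1 → B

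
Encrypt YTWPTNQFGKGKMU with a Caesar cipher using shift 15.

Y(24): 24+15=39≡13 → N
T(19): 19+15=34≡8 → I
W(22): 22+15=37≡11 → L
P(15): 15+15=30≡4 → E
T(19): 19+15=34≡8 → I
N(13): 13+15=28≡2 → C
Q(16): 16+15=31≡5 → F
F(5): 5+15=20 → U
G(6): 6+15=21 → V
K(10): 10+15=25 → Z
G(6): 6+15=21 → V
K(10): 10+15=25 → Z
M(12): 12+15=27≡1 → B
U(20): 20+15=35≡9 → J

NILEICFUVZVZBJ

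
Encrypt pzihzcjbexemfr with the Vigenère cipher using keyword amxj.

Repeat the key across the message: amxjamxjamxjam
p(15)+a(0): 15 → p
z(25)+m(12): 37≡11 → l
i(8)+x(23): 31≡5 → f
h(7)+j(9): 16 → q
z(25)+a(0): 25 → z
c(2)+m(12): 14 → o
j(9)+x(23): 32≡6 → g
b(1)+j(9): 10 → k
e(4)+a(0): 4 → e
x(23)+m(12): 35≡9 → j
e(4)+x(23): 27≡1 → b
m(12)+j(9): 21 → v
f(5)+a(0): 5 → f
r(17)+m(12): 29≡3 → d

plfqzogkejbvfd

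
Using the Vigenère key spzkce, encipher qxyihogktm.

imxsjsyzsw

Repeat the key across the message: spzkcespzk
q(16)+s(18): 34≡8 → i
x(23)+p(15): 38≡12 → m
y(24)+z(25): 49≡23 → x
i(8)+k(10): 18 → s
h(7)+c(2): 9 → j
o(14)+e(4): 18 → s
g(6)+s(18): 24 → y
k(10)+p(15): 25 → z
t(19)+z(25): 44≡18 → s
m(12)+k(10): 22 → w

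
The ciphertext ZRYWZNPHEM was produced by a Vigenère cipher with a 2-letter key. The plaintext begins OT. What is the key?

Subtract each crib letter from the matching ciphertext letter (mod 26):
Z(25)−O(14)=11 → L
R(17)−T(19)=-2≡24 → Y

LY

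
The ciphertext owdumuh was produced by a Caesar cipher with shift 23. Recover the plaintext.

rzgxpxk

o(14): 14−23=-9≡17 → r
w(22): 22−23=-1≡25 → z
d(3): 3−23=-20≡6 → g
u(20): 20−23=-3≡23 → x
m(12): 12−23=-11≡15 → p
u(20): 20−23=-3≡23 → x
h(7): 7−23=-16≡10 → k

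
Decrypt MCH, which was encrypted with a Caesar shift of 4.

IYD

M(12): 12−4=8 → I
C(2): 2−4=-2≡24 → Y
H(7): 7−4=3 → D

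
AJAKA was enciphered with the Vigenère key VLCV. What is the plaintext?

Repeat the key across the ciphertext: VLCVV
A(0)−V(21): -21≡5 → F
J(9)−L(11): -2≡24 → Y
A(0)−C(2): -2≡24 → Y
K(10)−V(21): -11≡15 → P
A(0)−V(21): -21≡5 → F

FYYPF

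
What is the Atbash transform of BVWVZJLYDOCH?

B(1) → Y(24)
V(21) → E(4)
W(22) → D(3)
V(21) → E(4)
Z(25) → A(0)
J(9) → Q(16)
L(11) → O(14)
Y(24) → B(1)
D(3) → W(22)
O(14) → L(11)
C(2) → X(23)
H(7) → S(18)

YEDEAQOBWLXS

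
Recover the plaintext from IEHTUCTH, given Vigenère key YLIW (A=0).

KTZXWRLL

Repeat the key across the ciphertext: YLIWYLIW
I(8)−Y(24): -16≡10 → K
E(4)−L(11): -7≡19 → T
H(7)−I(8): -1≡25 → Z
T(19)−W(22): -3≡23 → X
U(20)−Y(24): -4≡22 → W
C(2)−L(11): -9≡17 → R
T(19)−I(8): 11 → L
H(7)−W(22): -15≡11 → L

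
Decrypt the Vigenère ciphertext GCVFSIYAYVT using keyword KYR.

Repeat the key across the ciphertext: KYRKYRKYRKY
G(6)−K(10): -4≡22 → W
C(2)−Y(24): -22≡4 → E
V(21)−R(17): 4 → E
F(5)−K(10): -5≡21 → V
S(18)−Y(24): -6≡20 → U
I(8)−R(17): -9≡17 → R
Y(24)−K(10): 14 → O
A(0)−Y(24): -24≡2 → C
Y(24)−R(17): 7 → H
V(21)−K(10): 11 → L
T(19)−Y(24): -5≡21 → V

WEEVUROCHLV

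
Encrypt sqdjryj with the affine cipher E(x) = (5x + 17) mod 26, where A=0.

dtgkyhk

s(18): 5·18+17=107≡3 → d
q(16): 5·16+17=97≡19 → t
d(3): 5·3+17=32≡6 → g
j(9): 5·9+17=62≡10 → k
r(17): 5·17+17=102≡24 → y
y(24): 5·24+17=137≡7 → h
j(9): 5·9+17=62≡10 → k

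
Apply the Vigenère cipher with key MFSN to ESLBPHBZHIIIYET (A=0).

Repeat the key across the message: MFSNMFSNMFSNMFS
E(4)+M(12): 16 → Q
S(18)+F(5): 23 → X
L(11)+S(18): 29≡3 → D
B(1)+N(13): 14 → O
P(15)+M(12): 27≡1 → B
H(7)+F(5): 12 → M
B(1)+S(18): 19 → T
Z(25)+N(13): 38≡12 → M
H(7)+M(12): 19 → T
I(8)+F(5): 13 → N
I(8)+S(18): 26≡0 → A
I(8)+N(13): 21 → V
Y(24)+M(12): 36≡10 → K
E(4)+F(5): 9 → J
T(19)+S(18): 37≡11 → L

QXDOBMTMTNAVKJL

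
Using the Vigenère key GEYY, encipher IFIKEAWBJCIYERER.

Repeat the key across the message: GEYYGEYYGEYYGEYY
I(8)+G(6): 14 → O
F(5)+E(4): 9 → J
I(8)+Y(24): 32≡6 → G
K(10)+Y(24): 34≡8 → I
E(4)+G(6): 10 → K
A(0)+E(4): 4 → E
W(22)+Y(24): 46≡20 → U
B(1)+Y(24): 25 → Z
J(9)+G(6): 15 → P
C(2)+E(4): 6 → G
I(8)+Y(24): 32≡6 → G
Y(24)+Y(24): 48≡22 → W
E(4)+G(6): 10 → K
R(17)+E(4): 21 → V
E(4)+Y(24): 28≡2 → C
R(17)+Y(24): 41≡15 → P

OJGIKEUZPGGWKVCP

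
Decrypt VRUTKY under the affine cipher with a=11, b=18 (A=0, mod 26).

The inverse of 11 mod 26 is 19, since 11·19=209≡1. Apply D(y)=19·(y−18) mod 26:
V(21): 19·(21−18)=57≡5 → F
R(17): 19·(17−18)=-19≡7 → H
U(20): 19·(20−18)=38≡12 → M
T(19): 19·(19−18)=19 → T
K(10): 19·(10−18)=-152≡4 → E
Y(24): 19·(24−18)=114≡10 → K

FHMTEK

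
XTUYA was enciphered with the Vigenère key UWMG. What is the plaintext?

DXISG

Repeat the key across the ciphertext: UWMGU
X(23)−U(20): 3 → D
T(19)−W(22): -3≡23 → X
U(20)−M(12): 8 → I
Y(24)−G(6): 18 → S
A(0)−U(20): -20≡6 → G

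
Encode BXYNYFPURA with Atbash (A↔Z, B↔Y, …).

B(1) → Y(24)
X(23) → C(2)
Y(24) → B(1)
N(13) → M(12)
Y(24) → B(1)
F(5) → U(20)
P(15) → K(10)
U(20) → F(5)
R(17) → I(8)
A(0) → Z(25)

YCBMBUKFIZ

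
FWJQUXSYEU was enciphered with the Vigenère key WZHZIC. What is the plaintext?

JXCRMVWZXV

Repeat the key across the ciphertext: WZHZICWZHZ
F(5)−W(22): -17≡9 → J
W(22)−Z(25): -3≡23 → X
J(9)−H(7): 2 → C
Q(16)−Z(25): -9≡17 → R
U(20)−I(8): 12 → M
X(23)−C(2): 21 → V
S(18)−W(22): -4≡22 → W
Y(24)−Z(25): -1≡25 → Z
E(4)−H(7): -3≡23 → X
U(20)−Z(25): -5≡21 → V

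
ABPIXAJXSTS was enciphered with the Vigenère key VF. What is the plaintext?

FWUDCVOSXOX

Repeat the key across the ciphertext: VFVFVFVFVFV
A(0)−V(21): -21≡5 → F
B(1)−F(5): -4≡22 → W
P(15)−V(21): -6≡20 → U
I(8)−F(5): 3 → D
X(23)−V(21): 2 → C
A(0)−F(5): -5≡21 → V
J(9)−V(21): -12≡14 → O
X(23)−F(5): 18 → S
S(18)−V(21): -3≡23 → X
T(19)−F(5): 14 → O
S(18)−V(21): -3≡23 → X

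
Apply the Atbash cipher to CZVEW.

C(2) → X(23)
Z(25) → A(0)
V(21) → E(4)
E(4) → V(21)
W(22) → D(3)

XAEVD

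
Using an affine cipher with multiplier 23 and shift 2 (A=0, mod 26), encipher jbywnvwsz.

j(9): 23·9+2=209≡1 → b
b(1): 23·1+2=25 → z
y(24): 23·24+2=554≡8 → i
w(22): 23·22+2=508≡14 → o
n(13): 23·13+2=301≡15 → p
v(21): 23·21+2=485≡17 → r
w(22): 23·22+2=508≡14 → o
s(18): 23·18+2=416≡0 → a
z(25): 23·25+2=577≡5 → f

bzioproaf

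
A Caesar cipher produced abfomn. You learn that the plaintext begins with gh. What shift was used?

From the crib: a(0)−g(6)=-6≡20, so the shift is 20.

20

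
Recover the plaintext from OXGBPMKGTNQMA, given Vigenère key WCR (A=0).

SVPFNVOECROVE

Repeat the key across the ciphertext: WCRWCRWCRWCRW
O(14)−W(22): -8≡18 → S
X(23)−C(2): 21 → V
G(6)−R(17): -11≡15 → P
B(1)−W(22): -21≡5 → F
P(15)−C(2): 13 → N
M(12)−R(17): -5≡21 → V
K(10)−W(22): -12≡14 → O
G(6)−C(2): 4 → E
T(19)−R(17): 2 → C
N(13)−W(22): -9≡17 → R
Q(16)−C(2): 14 → O
M(12)−R(17): -5≡21 → V
A(0)−W(22): -22≡4 → E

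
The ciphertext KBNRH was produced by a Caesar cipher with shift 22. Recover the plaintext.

K(10): 10−22=-12≡14 → O
B(1): 1−22=-21≡5 → F
N(13): 13−22=-9≡17 → R
R(17): 17−22=-5≡21 → V
H(7): 7−22=-15≡11 → L

OFRVL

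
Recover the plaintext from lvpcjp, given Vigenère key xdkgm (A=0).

Repeat the key across the ciphertext: xdkgmx
l(11)−x(23): -12≡14 → o
v(21)−d(3): 18 → s
p(15)−k(10): 5 → f
c(2)−g(6): -4≡22 → w
j(9)−m(12): -3≡23 → x
p(15)−x(23): -8≡18 → s

osfwxs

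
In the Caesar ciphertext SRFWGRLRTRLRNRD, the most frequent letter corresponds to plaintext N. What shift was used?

4

The most frequent ciphertext letter is R (appears 6 times).
R is position 17; N is position 13.
Shift = 4.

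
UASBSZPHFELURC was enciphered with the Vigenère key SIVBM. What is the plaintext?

Repeat the key across the ciphertext: SIVBMSIVBMSIVB
U(20)−S(18): 2 → C
A(0)−I(8): -8≡18 → S
S(18)−V(21): -3≡23 → X
B(1)−B(1): 0 → A
S(18)−M(12): 6 → G
Z(25)−S(18): 7 → H
P(15)−I(8): 7 → H
H(7)−V(21): -14≡12 → M
F(5)−B(1): 4 → E
E(4)−M(12): -8≡18 → S
L(11)−S(18): -7≡19 → T
U(20)−I(8): 12 → M
R(17)−V(21): -4≡22 → W
C(2)−B(1): 1 → B

CSXAGHHMESTMWB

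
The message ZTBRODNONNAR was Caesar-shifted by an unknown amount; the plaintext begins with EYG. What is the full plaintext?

EYGWTISTSSFW

From the crib: Z(25)−E(4)=21, so the shift is 21.
Subtract 21 from each ciphertext letter:
Z(25): 25−21=4 → E
T(19): 19−21=-2≡24 → Y
B(1): 1−21=-20≡6 → G
R(17): 17−21=-4≡22 → W
O(14): 14−21=-7≡19 → T
D(3): 3−21=-18≡8 → I
N(13): 13−21=-8≡18 → S
O(14): 14−21=-7≡19 → T
N(13): 13−21=-8≡18 → S
N(13): 13−21=-8≡18 → S
A(0): 0−21=-21≡5 → F
R(17): 17−21=-4≡22 → W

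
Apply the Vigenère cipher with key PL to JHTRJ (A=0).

YSICY

Repeat the key across the message: PLPLP
J(9)+P(15): 24 → Y
H(7)+L(11): 18 → S
T(19)+P(15): 34≡8 → I
R(17)+L(11): 28≡2 → C
J(9)+P(15): 24 → Y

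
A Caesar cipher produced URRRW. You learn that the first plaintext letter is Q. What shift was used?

From the crib: U(20)−Q(16)=4, so the shift is 4.

4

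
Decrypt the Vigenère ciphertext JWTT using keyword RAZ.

Repeat the key across the ciphertext: RAZR
J(9)−R(17): -8≡18 → S
W(22)−A(0): 22 → W
T(19)−Z(25): -6≡20 → U
T(19)−R(17): 2 → C

SWUC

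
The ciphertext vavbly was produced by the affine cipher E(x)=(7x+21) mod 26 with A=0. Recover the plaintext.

The inverse of 7 mod 26 is 15, since 7·15=105≡1. Apply D(y)=15·(y−21) mod 26:
v(21): 15·(21−21)=0 → a
a(0): 15·(0−21)=-315≡23 → x
v(21): 15·(21−21)=0 → a
b(1): 15·(1−21)=-300≡12 → m
l(11): 15·(11−21)=-150≡6 → g
y(24): 15·(24−21)=45≡19 → t

axamgt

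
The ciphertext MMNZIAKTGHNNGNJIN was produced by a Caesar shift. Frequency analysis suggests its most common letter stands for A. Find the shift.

13

The most frequent ciphertext letter is N (appears 5 times).
N is position 13; A is position 0.
Shift = 13.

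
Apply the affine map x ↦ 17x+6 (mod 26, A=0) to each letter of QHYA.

SVYG

Q(16): 17·16+6=278≡18 → S
H(7): 17·7+6=125≡21 → V
Y(24): 17·24+6=414≡24 → Y
A(0): 17·0+6=6 → G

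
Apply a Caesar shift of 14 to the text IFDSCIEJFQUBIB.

I(8): 8+14=22 → W
F(5): 5+14=19 → T
D(3): 3+14=17 → R
S(18): 18+14=32≡6 → G
C(2): 2+14=16 → Q
I(8): 8+14=22 → W
E(4): 4+14=18 → S
J(9): 9+14=23 → X
F(5): 5+14=19 → T
Q(16): 16+14=30≡4 → E
U(20): 20+14=34≡8 → I
B(1): 1+14=15 → P
I(8): 8+14=22 → W
B(1): 1+14=15 → P

WTRGQWSXTEIPWP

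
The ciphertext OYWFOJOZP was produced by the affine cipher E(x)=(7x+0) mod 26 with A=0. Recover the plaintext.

CWSXCFCLR

The inverse of 7 mod 26 is 15, since 7·15=105≡1. Apply D(y)=15·(y−0) mod 26:
O(14): 15·(14−0)=210≡2 → C
Y(24): 15·(24−0)=360≡22 → W
W(22): 15·(22−0)=330≡18 → S
F(5): 15·(5−0)=75≡23 → X
O(14): 15·(14−0)=210≡2 → C
J(9): 15·(9−0)=135≡5 → F
O(14): 15·(14−0)=210≡2 → C
Z(25): 15·(25−0)=375≡11 → L
P(15): 15·(15−0)=225≡17 → R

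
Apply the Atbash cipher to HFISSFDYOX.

SURHHUWBLC

H(7) → S(18)
F(5) → U(20)
I(8) → R(17)
S(18) → H(7)
S(18) → H(7)
F(5) → U(20)
D(3) → W(22)
Y(24) → B(1)
O(14) → L(11)
X(23) → C(2)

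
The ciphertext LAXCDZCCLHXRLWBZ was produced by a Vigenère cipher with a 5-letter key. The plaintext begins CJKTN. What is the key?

Subtract each crib letter from the matching ciphertext letter (mod 26):
L(11)−C(2)=9 → J
A(0)−J(9)=-9≡17 → R
X(23)−K(10)=13 → N
C(2)−T(19)=-17≡9 → J
D(3)−N(13)=-10≡16 → Q

JRNJQ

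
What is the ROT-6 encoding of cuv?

c(2): 2+6=8 → i
u(20): 20+6=26≡0 → a
v(21): 21+6=27≡1 → b

iab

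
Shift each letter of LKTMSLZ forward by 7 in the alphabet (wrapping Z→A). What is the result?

L(11): 11+7=18 → S
K(10): 10+7=17 → R
T(19): 19+7=26≡0 → A
M(12): 12+7=19 → T
S(18): 18+7=25 → Z
L(11): 11+7=18 → S
Z(25): 25+7=32≡6 → G

SRATZSG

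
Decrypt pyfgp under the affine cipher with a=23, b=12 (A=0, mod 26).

zwlcz

The inverse of 23 mod 26 is 17, since 23·17=391≡1. Apply D(y)=17·(y−12) mod 26:
p(15): 17·(15−12)=51≡25 → z
y(24): 17·(24−12)=204≡22 → w
f(5): 17·(5−12)=-119≡11 → l
g(6): 17·(6−12)=-102≡2 → c
p(15): 17·(15−12)=51≡25 → z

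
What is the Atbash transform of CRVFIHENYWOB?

C(2) → X(23)
R(17) → I(8)
V(21) → E(4)
F(5) → U(20)
I(8) → R(17)
H(7) → S(18)
E(4) → V(21)
N(13) → M(12)
Y(24) → B(1)
W(22) → D(3)
O(14) → L(11)
B(1) → Y(24)

XIEURSVMBDLY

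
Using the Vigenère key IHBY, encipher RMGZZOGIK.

Repeat the key across the message: IHBYIHBYI
R(17)+I(8): 25 → Z
M(12)+H(7): 19 → T
G(6)+B(1): 7 → H
Z(25)+Y(24): 49≡23 → X
Z(25)+I(8): 33≡7 → H
O(14)+H(7): 21 → V
G(6)+B(1): 7 → H
I(8)+Y(24): 32≡6 → G
K(10)+I(8): 18 → S

ZTHXHVHGS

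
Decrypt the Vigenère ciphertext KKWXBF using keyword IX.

Repeat the key across the ciphertext: IXIXIX
K(10)−I(8): 2 → C
K(10)−X(23): -13≡13 → N
W(22)−I(8): 14 → O
X(23)−X(23): 0 → A
B(1)−I(8): -7≡19 → T
F(5)−X(23): -18≡8 → I

CNOATI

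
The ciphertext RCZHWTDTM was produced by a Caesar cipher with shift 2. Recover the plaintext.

PAXFURBRK

R(17): 17−2=15 → P
C(2): 2−2=0 → A
Z(25): 25−2=23 → X
H(7): 7−2=5 → F
W(22): 22−2=20 → U
T(19): 19−2=17 → R
D(3): 3−2=1 → B
T(19): 19−2=17 → R
M(12): 12−2=10 → K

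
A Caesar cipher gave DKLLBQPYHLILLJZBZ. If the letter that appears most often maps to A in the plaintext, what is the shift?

The most frequent ciphertext letter is L (appears 5 times).
L is position 11; A is position 0.
Shift = 11.

11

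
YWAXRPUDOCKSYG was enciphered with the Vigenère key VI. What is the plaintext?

Repeat the key across the ciphertext: VIVIVIVIVIVIVI
Y(24)−V(21): 3 → D
W(22)−I(8): 14 → O
A(0)−V(21): -21≡5 → F
X(23)−I(8): 15 → P
R(17)−V(21): -4≡22 → W
P(15)−I(8): 7 → H
U(20)−V(21): -1≡25 → Z
D(3)−I(8): -5≡21 → V
O(14)−V(21): -7≡19 → T
C(2)−I(8): -6≡20 → U
K(10)−V(21): -11≡15 → P
S(18)−I(8): 10 → K
Y(24)−V(21): 3 → D
G(6)−I(8): -2≡24 → Y

DOFPWHZVTUPKDY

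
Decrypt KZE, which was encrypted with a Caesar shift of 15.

VKP

K(10): 10−15=-5≡21 → V
Z(25): 25−15=10 → K
E(4): 4−15=-11≡15 → P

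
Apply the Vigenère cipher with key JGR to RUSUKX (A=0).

AAJDQO

Repeat the key across the message: JGRJGR
R(17)+J(9): 26≡0 → A
U(20)+G(6): 26≡0 → A
S(18)+R(17): 35≡9 → J
U(20)+J(9): 29≡3 → D
K(10)+G(6): 16 → Q
X(23)+R(17): 40≡14 → O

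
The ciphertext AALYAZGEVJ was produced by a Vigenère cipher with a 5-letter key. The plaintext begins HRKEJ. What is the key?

TJBUR

Subtract each crib letter from the matching ciphertext letter (mod 26):
A(0)−H(7)=-7≡19 → T
A(0)−R(17)=-17≡9 → J
L(11)−K(10)=1 → B
Y(24)−E(4)=20 → U
A(0)−J(9)=-9≡17 → R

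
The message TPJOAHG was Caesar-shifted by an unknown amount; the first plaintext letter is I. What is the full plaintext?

IEYDPWV

From the crib: T(19)−I(8)=11, so the shift is 11.
Subtract 11 from each ciphertext letter:
T(19): 19−11=8 → I
P(15): 15−11=4 → E
J(9): 9−11=-2≡24 → Y
O(14): 14−11=3 → D
A(0): 0−11=-11≡15 → P
H(7): 7−11=-4≡22 → W
G(6): 6−11=-5≡21 → V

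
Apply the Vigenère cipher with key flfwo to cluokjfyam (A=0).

Repeat the key across the message: flfwoflfwo
c(2)+f(5): 7 → h
l(11)+l(11): 22 → w
u(20)+f(5): 25 → z
o(14)+w(22): 36≡10 → k
k(10)+o(14): 24 → y
j(9)+f(5): 14 → o
f(5)+l(11): 16 → q
y(24)+f(5): 29≡3 → d
a(0)+w(22): 22 → w
m(12)+o(14): 26≡0 → a

hwzkyoqdwa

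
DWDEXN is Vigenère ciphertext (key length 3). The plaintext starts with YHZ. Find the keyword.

FPE

Subtract each crib letter from the matching ciphertext letter (mod 26):
D(3)−Y(24)=-21≡5 → F
W(22)−H(7)=15 → P
D(3)−Z(25)=-22≡4 → E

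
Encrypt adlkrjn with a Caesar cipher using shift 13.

nqyxewa

a(0): 0+13=13 → n
d(3): 3+13=16 → q
l(11): 11+13=24 → y
k(10): 10+13=23 → x
r(17): 17+13=30≡4 → e
j(9): 9+13=22 → w
n(13): 13+13=26≡0 → a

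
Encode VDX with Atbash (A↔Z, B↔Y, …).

EWC

V(21) → E(4)
D(3) → W(22)
X(23) → C(2)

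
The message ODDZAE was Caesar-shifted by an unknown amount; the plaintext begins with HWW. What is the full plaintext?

HWWSTX

From the crib: O(14)−H(7)=7, so the shift is 7.
Subtract 7 from each ciphertext letter:
O(14): 14−7=7 → H
D(3): 3−7=-4≡22 → W
D(3): 3−7=-4≡22 → W
Z(25): 25−7=18 → S
A(0): 0−7=-7≡19 → T
E(4): 4−7=-3≡23 → X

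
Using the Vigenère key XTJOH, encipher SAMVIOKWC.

PTVJPLDFQ

Repeat the key across the message: XTJOHXTJO
S(18)+X(23): 41≡15 → P
A(0)+T(19): 19 → T
M(12)+J(9): 21 → V
V(21)+O(14): 35≡9 → J
I(8)+H(7): 15 → P
O(14)+X(23): 37≡11 → L
K(10)+T(19): 29≡3 → D
W(22)+J(9): 31≡5 → F
C(2)+O(14): 16 → Q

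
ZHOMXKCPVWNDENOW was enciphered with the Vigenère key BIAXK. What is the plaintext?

Repeat the key across the ciphertext: BIAXKBIAXKBIAXKB
Z(25)−B(1): 24 → Y
H(7)−I(8): -1≡25 → Z
O(14)−A(0): 14 → O
M(12)−X(23): -11≡15 → P
X(23)−K(10): 13 → N
K(10)−B(1): 9 → J
C(2)−I(8): -6≡20 → U
P(15)−A(0): 15 → P
V(21)−X(23): -2≡24 → Y
W(22)−K(10): 12 → M
N(13)−B(1): 12 → M
D(3)−I(8): -5≡21 → V
E(4)−A(0): 4 → E
N(13)−X(23): -10≡16 → Q
O(14)−K(10): 4 → E
W(22)−B(1): 21 → V

YZOPNJUPYMMVEQEV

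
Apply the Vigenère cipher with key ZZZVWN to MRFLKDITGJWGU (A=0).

LQEGGQHSFESTT

Repeat the key across the message: ZZZVWNZZZVWNZ
M(12)+Z(25): 37≡11 → L
R(17)+Z(25): 42≡16 → Q
F(5)+Z(25): 30≡4 → E
L(11)+V(21): 32≡6 → G
K(10)+W(22): 32≡6 → G
D(3)+N(13): 16 → Q
I(8)+Z(25): 33≡7 → H
T(19)+Z(25): 44≡18 → S
G(6)+Z(25): 31≡5 → F
J(9)+V(21): 30≡4 → E
W(22)+W(22): 44≡18 → S
G(6)+N(13): 19 → T
U(20)+Z(25): 45≡19 → T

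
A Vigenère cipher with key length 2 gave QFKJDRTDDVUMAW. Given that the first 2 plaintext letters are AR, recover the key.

QO

Subtract each crib letter from the matching ciphertext letter (mod 26):
Q(16)−A(0)=16 → Q
F(5)−R(17)=-12≡14 → O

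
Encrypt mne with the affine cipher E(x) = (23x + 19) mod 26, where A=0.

jgh

m(12): 23·12+19=295≡9 → j
n(13): 23·13+19=318≡6 → g
e(4): 23·4+19=111≡7 → h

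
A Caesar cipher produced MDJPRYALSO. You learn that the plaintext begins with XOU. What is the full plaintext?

From the crib: M(12)−X(23)=-11≡15, so the shift is 15.
Subtract 15 from each ciphertext letter:
M(12): 12−15=-3≡23 → X
D(3): 3−15=-12≡14 → O
J(9): 9−15=-6≡20 → U
P(15): 15−15=0 → A
R(17): 17−15=2 → C
Y(24): 24−15=9 → J
A(0): 0−15=-15≡11 → L
L(11): 11−15=-4≡22 → W
S(18): 18−15=3 → D
O(14): 14−15=-1≡25 → Z

XOUACJLWDZ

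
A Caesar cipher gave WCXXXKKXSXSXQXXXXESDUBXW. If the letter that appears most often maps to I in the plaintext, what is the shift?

15

The most frequent ciphertext letter is X (appears 11 times).
X is position 23; I is position 8.
Shift = 15.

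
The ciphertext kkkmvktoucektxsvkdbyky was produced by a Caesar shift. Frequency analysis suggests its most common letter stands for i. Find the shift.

2

The most frequent ciphertext letter is k (appears 7 times).
k is position 10; i is position 8.
Shift = 2.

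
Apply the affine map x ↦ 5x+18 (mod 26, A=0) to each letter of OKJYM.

O(14): 5·14+18=88≡10 → K
K(10): 5·10+18=68≡16 → Q
J(9): 5·9+18=63≡11 → L
Y(24): 5·24+18=138≡8 → I
M(12): 5·12+18=78≡0 → A

KQLIA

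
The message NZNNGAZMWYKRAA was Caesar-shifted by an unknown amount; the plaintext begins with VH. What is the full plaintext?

From the crib: N(13)−V(21)=-8≡18, so the shift is 18.
Subtract 18 from each ciphertext letter:
N(13): 13−18=-5≡21 → V
Z(25): 25−18=7 → H
N(13): 13−18=-5≡21 → V
N(13): 13−18=-5≡21 → V
G(6): 6−18=-12≡14 → O
A(0): 0−18=-18≡8 → I
Z(25): 25−18=7 → H
M(12): 12−18=-6≡20 → U
W(22): 22−18=4 → E
Y(24): 24−18=6 → G
K(10): 10−18=-8≡18 → S
R(17): 17−18=-1≡25 → Z
A(0): 0−18=-18≡8 → I
A(0): 0−18=-18≡8 → I

VHVVOIHUEGSZII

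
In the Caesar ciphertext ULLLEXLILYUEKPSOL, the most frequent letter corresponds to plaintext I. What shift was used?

3

The most frequent ciphertext letter is L (appears 6 times).
L is position 11; I is position 8.
Shift = 3.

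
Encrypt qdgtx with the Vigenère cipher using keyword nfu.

diagc

Repeat the key across the message: nfunf
q(16)+n(13): 29≡3 → d
d(3)+f(5): 8 → i
g(6)+u(20): 26≡0 → a
t(19)+n(13): 32≡6 → g
x(23)+f(5): 28≡2 → c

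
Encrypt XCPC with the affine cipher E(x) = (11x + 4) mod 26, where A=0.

X(23): 11·23+4=257≡23 → X
C(2): 11·2+4=26≡0 → A
P(15): 11·15+4=169≡13 → N
C(2): 11·2+4=26≡0 → A

XANA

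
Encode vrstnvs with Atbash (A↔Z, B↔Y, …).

v(21) → e(4)
r(17) → i(8)
s(18) → h(7)
t(19) → g(6)
n(13) → m(12)
v(21) → e(4)
s(18) → h(7)

eihgmeh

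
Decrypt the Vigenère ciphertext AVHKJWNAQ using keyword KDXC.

Repeat the key across the ciphertext: KDXCKDXCK
A(0)−K(10): -10≡16 → Q
V(21)−D(3): 18 → S
H(7)−X(23): -16≡10 → K
K(10)−C(2): 8 → I
J(9)−K(10): -1≡25 → Z
W(22)−D(3): 19 → T
N(13)−X(23): -10≡16 → Q
A(0)−C(2): -2≡24 → Y
Q(16)−K(10): 6 → G

QSKIZTQYG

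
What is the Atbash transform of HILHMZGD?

H(7) → S(18)
I(8) → R(17)
L(11) → O(14)
H(7) → S(18)
M(12) → N(13)
Z(25) → A(0)
G(6) → T(19)
D(3) → W(22)

SROSNATW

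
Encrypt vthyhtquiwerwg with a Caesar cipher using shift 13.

igulugdhvjrejt

v(21): 21+13=34≡8 → i
t(19): 19+13=32≡6 → g
h(7): 7+13=20 → u
y(24): 24+13=37≡11 → l
h(7): 7+13=20 → u
t(19): 19+13=32≡6 → g
q(16): 16+13=29≡3 → d
u(20): 20+13=33≡7 → h
i(8): 8+13=21 → v
w(22): 22+13=35≡9 → j
e(4): 4+13=17 → r
r(17): 17+13=30≡4 → e
w(22): 22+13=35≡9 → j
g(6): 6+13=19 → t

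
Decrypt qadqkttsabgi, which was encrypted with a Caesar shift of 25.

q(16): 16−25=-9≡17 → r
a(0): 0−25=-25≡1 → b
d(3): 3−25=-22≡4 → e
q(16): 16−25=-9≡17 → r
k(10): 10−25=-15≡11 → l
t(19): 19−25=-6≡20 → u
t(19): 19−25=-6≡20 → u
s(18): 18−25=-7≡19 → t
a(0): 0−25=-25≡1 → b
b(1): 1−25=-24≡2 → c
g(6): 6−25=-19≡7 → h
i(8): 8−25=-17≡9 → j

rberluutbchj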